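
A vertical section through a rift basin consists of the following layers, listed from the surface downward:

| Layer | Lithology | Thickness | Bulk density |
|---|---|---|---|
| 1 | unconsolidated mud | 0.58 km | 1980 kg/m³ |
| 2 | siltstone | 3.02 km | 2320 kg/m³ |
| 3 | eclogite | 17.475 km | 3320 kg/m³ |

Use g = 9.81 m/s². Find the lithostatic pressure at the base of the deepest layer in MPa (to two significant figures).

650 MPa

unconsolidated mud: 1980 kg/m³ × 9.81 m/s² × 580 m = 1.127×10^7 Pa = 11.27 MPa
siltstone: 2320 kg/m³ × 9.81 m/s² × 3020 m = 6.873×10^7 Pa = 68.73 MPa
eclogite: 3320 kg/m³ × 9.81 m/s² × 17475 m = 5.691×10^8 Pa = 569.1 MPa
Total = 11.27 + 68.73 + 569.1 = 649.15 MPa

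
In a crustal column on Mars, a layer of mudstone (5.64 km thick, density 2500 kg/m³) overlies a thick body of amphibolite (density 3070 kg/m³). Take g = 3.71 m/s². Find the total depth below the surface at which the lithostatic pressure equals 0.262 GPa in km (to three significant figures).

Pressure at base of upper layers: 2500×3.71×5640 = 5.231×10^7 Pa = 0.05231 GPa
Remaining pressure to be supplied by amphibolite: 2.620×10^8 − 5.231×10^7 = 2.097×10^8 Pa
Additional depth in amphibolite = 2.097×10^8 Pa / (3070 kg/m³ × 3.71 m/s²) = 18410 m
Total depth = 5640 m + 18410 m = 24050 m
= 24.050 km

24.1 km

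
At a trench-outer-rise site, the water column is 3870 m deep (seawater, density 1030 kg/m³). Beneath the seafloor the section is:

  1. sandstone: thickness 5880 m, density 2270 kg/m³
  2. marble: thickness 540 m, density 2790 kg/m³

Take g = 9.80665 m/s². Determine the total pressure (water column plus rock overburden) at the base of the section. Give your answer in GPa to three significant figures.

seawater: 1030 kg/m³ × 9.80665 m/s² × 3870 m = 3.909×10^7 Pa = 0.03909 GPa
sandstone: 2270 kg/m³ × 9.80665 m/s² × 5880 m = 1.309×10^8 Pa = 0.1309 GPa
marble: 2790 kg/m³ × 9.80665 m/s² × 540 m = 1.477×10^7 Pa = 0.01477 GPa
Total = 0.03909 + 0.1309 + 0.01477 = 0.18476 GPa

0.185 GPa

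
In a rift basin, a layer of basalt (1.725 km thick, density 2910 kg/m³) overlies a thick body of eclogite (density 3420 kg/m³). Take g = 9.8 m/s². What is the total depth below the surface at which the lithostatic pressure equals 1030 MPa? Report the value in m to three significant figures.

Pressure at base of upper layers: 2910×9.8×1725 = 4.919×10^7 Pa = 49.19 MPa
Remaining pressure to be supplied by eclogite: 1.030×10^9 − 4.919×10^7 = 9.808×10^8 Pa
Additional depth in eclogite = 9.808×10^8 Pa / (3420 kg/m³ × 9.8 m/s²) = 29264 m
Total depth = 1725 m + 29264 m = 30989 m

31000 m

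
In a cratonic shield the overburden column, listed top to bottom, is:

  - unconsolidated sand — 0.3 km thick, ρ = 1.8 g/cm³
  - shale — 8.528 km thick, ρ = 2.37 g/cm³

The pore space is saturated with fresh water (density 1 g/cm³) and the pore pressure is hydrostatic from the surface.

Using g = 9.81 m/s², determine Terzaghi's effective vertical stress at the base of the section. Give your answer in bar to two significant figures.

Overburden (lithostatic) stress σ_v:
unconsolidated sand: 1800 kg/m³ × 9.81 m/s² × 300 m = 5.297×10^6 Pa = 5.297 MPa
shale: 2370 kg/m³ × 9.81 m/s² × 8528 m = 1.983×10^8 Pa = 198.3 MPa
Total = 5.297 + 198.3 = 203.57 MPa
Pore pressure P_p = 1000 kg/m³ × 9.81 m/s² × 8828 m = 8.660×10^7 Pa = 86.60 MPa
Effective stress σ' = σ_v − P_p = 203.6 − 86.60 = 116.97 MPa = 1169.7 bar

1200 bar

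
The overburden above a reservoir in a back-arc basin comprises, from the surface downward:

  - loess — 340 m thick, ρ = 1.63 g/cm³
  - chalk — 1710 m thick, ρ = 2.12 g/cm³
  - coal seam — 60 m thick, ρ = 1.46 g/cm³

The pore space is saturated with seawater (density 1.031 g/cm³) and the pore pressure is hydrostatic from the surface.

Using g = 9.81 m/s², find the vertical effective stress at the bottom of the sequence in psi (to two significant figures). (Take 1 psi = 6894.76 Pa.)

3000 psi

Overburden (lithostatic) stress σ_v:
loess: 1630 kg/m³ × 9.81 m/s² × 340 m = 5.437×10^6 Pa = 5.437 MPa
chalk: 2120 kg/m³ × 9.81 m/s² × 1710 m = 3.556×10^7 Pa = 35.56 MPa
coal seam: 1460 kg/m³ × 9.81 m/s² × 60 m = 8.594×10^5 Pa = 0.8594 MPa
Total = 5.437 + 35.56 + 0.8594 = 41.859 MPa
Pore pressure P_p = 1031 kg/m³ × 9.81 m/s² × 2110 m = 2.134×10^7 Pa = 21.34 MPa
Effective stress σ' = σ_v − P_p = 41.86 − 21.34 = 20.518 MPa = 2976.0 psi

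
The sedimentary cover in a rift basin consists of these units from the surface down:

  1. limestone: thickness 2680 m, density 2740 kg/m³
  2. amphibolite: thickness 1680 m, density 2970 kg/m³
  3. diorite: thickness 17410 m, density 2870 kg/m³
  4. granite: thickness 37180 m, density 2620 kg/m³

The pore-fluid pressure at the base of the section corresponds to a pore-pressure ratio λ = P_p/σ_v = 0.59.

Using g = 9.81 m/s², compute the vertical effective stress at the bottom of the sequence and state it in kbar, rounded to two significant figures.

Overburden (lithostatic) stress σ_v:
limestone: 2740 kg/m³ × 9.81 m/s² × 2680 m = 7.204×10^7 Pa = 72.04 MPa
amphibolite: 2970 kg/m³ × 9.81 m/s² × 1680 m = 4.895×10^7 Pa = 48.95 MPa
diorite: 2870 kg/m³ × 9.81 m/s² × 17410 m = 4.902×10^8 Pa = 490.2 MPa
granite: 2620 kg/m³ × 9.81 m/s² × 37180 m = 9.556×10^8 Pa = 955.6 MPa
Total = 72.04 + 48.95 + 490.2 + 955.6 = 1566.8 MPa
Pore pressure P_p = λ·σ_v = 0.59 × 1567 MPa = 924.4 MPa
Effective stress σ' = σ_v − P_p = 1567 − 924.4 = 642.37 MPa = 6.4237 kbar

6.4 kbar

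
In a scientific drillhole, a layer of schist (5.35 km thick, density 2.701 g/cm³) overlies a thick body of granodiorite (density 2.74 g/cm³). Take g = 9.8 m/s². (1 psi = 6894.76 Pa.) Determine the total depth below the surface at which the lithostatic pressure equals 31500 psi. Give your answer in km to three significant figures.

Pressure at base of upper layers: 2701×9.8×5350 = 1.416×10^8 Pa = 20539 psi
Remaining pressure to be supplied by granodiorite: 2.172×10^8 − 1.416×10^8 = 7.557×10^7 Pa
Additional depth in granodiorite = 7.557×10^7 Pa / (2740 kg/m³ × 9.8 m/s²) = 2814.4 m
Total depth = 5350 m + 2814.4 m = 8164.4 m
= 8.1644 km

8.16 km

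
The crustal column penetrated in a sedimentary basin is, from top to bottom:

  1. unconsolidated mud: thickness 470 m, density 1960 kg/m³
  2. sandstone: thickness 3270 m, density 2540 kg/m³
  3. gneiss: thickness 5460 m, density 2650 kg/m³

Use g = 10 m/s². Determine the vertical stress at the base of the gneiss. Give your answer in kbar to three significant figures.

2.37 kbar

unconsolidated mud: 1960 kg/m³ × 10 m/s² × 470 m = 9.212×10^6 Pa = 0.09212 kbar
sandstone: 2540 kg/m³ × 10 m/s² × 3270 m = 8.306×10^7 Pa = 0.8306 kbar
gneiss: 2650 kg/m³ × 10 m/s² × 5460 m = 1.447×10^8 Pa = 1.447 kbar
Total = 0.09212 + 0.8306 + 1.447 = 2.3696 kbar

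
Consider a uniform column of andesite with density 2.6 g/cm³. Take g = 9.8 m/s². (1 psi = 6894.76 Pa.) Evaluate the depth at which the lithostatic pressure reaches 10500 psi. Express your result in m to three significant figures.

h = P/(ρg) = 10500 psi / (2600 kg/m³ × 9.8 m/s²) = 7.239×10^7 Pa / 25480 Pa/m = 2841.2 m

2840 m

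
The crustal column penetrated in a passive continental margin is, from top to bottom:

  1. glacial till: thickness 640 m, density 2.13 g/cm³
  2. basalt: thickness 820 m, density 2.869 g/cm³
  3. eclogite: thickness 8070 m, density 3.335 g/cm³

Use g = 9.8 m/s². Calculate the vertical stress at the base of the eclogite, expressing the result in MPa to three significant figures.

300 MPa

glacial till: 2130 kg/m³ × 9.8 m/s² × 640 m = 1.336×10^7 Pa = 13.36 MPa
basalt: 2869 kg/m³ × 9.8 m/s² × 820 m = 2.306×10^7 Pa = 23.06 MPa
eclogite: 3335 kg/m³ × 9.8 m/s² × 8070 m = 2.638×10^8 Pa = 263.8 MPa
Total = 13.36 + 23.06 + 263.8 = 300.17 MPa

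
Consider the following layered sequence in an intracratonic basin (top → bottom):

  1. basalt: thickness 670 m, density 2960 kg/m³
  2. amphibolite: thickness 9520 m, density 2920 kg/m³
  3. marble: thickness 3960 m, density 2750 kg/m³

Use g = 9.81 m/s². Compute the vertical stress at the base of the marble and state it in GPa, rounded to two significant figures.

basalt: 2960 kg/m³ × 9.81 m/s² × 670 m = 1.946×10^7 Pa = 0.01946 GPa
amphibolite: 2920 kg/m³ × 9.81 m/s² × 9520 m = 2.727×10^8 Pa = 0.2727 GPa
marble: 2750 kg/m³ × 9.81 m/s² × 3960 m = 1.068×10^8 Pa = 0.1068 GPa
Total = 0.01946 + 0.2727 + 0.1068 = 0.39899 GPa

0.40 GPa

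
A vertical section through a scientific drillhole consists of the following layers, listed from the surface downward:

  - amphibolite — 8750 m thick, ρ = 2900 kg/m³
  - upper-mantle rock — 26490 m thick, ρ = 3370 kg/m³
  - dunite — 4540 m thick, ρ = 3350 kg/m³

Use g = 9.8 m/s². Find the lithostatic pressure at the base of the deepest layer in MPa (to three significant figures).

1270 MPa

amphibolite: 2900 kg/m³ × 9.8 m/s² × 8750 m = 2.487×10^8 Pa = 248.7 MPa
upper-mantle rock: 3370 kg/m³ × 9.8 m/s² × 26490 m = 8.749×10^8 Pa = 874.9 MPa
dunite: 3350 kg/m³ × 9.8 m/s² × 4540 m = 1.490×10^8 Pa = 149.0 MPa
Total = 248.7 + 874.9 + 149.0 = 1272.6 MPa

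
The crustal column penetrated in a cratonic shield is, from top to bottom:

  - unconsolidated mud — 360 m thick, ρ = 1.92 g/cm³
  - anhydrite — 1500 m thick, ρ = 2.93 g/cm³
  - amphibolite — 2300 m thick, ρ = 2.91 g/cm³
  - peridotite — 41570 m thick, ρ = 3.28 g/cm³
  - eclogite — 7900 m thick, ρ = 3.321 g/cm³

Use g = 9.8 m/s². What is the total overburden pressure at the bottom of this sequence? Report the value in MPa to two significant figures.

unconsolidated mud: 1920 kg/m³ × 9.8 m/s² × 360 m = 6.774×10^6 Pa = 6.774 MPa
anhydrite: 2930 kg/m³ × 9.8 m/s² × 1500 m = 4.307×10^7 Pa = 43.07 MPa
amphibolite: 2910 kg/m³ × 9.8 m/s² × 2300 m = 6.559×10^7 Pa = 65.59 MPa
peridotite: 3280 kg/m³ × 9.8 m/s² × 41570 m = 1.336×10^9 Pa = 1336 MPa
eclogite: 3321 kg/m³ × 9.8 m/s² × 7900 m = 2.571×10^8 Pa = 257.1 MPa
Total = 6.774 + 43.07 + 65.59 + 1336 + 257.1 = 1708.8 MPa

1700 MPa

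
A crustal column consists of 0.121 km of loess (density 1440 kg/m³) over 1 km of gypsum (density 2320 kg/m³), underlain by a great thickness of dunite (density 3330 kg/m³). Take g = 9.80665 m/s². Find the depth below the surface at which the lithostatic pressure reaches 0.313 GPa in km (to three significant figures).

9.96 km

Pressure at base of upper layers: 1440×9.80665×121 + 2320×9.80665×1000 = 2.446×10^7 Pa = 0.02446 GPa
Remaining pressure to be supplied by dunite: 3.130×10^8 − 2.446×10^7 = 2.885×10^8 Pa
Additional depth in dunite = 2.885×10^8 Pa / (3330 kg/m³ × 9.80665 m/s²) = 8835.7 m
Total depth = 1121 m + 8835.7 m = 9956.7 m
= 9.9567 km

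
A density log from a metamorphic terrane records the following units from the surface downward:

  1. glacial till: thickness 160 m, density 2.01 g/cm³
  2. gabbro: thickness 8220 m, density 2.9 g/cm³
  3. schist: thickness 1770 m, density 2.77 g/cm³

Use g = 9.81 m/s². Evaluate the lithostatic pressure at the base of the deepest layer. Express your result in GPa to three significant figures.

glacial till: 2010 kg/m³ × 9.81 m/s² × 160 m = 3.155×10^6 Pa = 3.155×10^-3 GPa
gabbro: 2900 kg/m³ × 9.81 m/s² × 8220 m = 2.339×10^8 Pa = 0.2339 GPa
schist: 2770 kg/m³ × 9.81 m/s² × 1770 m = 4.810×10^7 Pa = 0.04810 GPa
Total = 3.155×10^-3 + 0.2339 + 0.04810 = 0.28510 GPa

0.285 GPa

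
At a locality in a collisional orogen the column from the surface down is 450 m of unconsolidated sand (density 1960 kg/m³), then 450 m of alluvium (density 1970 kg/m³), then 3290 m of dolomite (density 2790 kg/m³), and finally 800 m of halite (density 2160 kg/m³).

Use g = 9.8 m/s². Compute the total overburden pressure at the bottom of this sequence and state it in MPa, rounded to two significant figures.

unconsolidated sand: 1960 kg/m³ × 9.8 m/s² × 450 m = 8.644×10^6 Pa = 8.644 MPa
alluvium: 1970 kg/m³ × 9.8 m/s² × 450 m = 8.688×10^6 Pa = 8.688 MPa
dolomite: 2790 kg/m³ × 9.8 m/s² × 3290 m = 8.996×10^7 Pa = 89.96 MPa
halite: 2160 kg/m³ × 9.8 m/s² × 800 m = 1.693×10^7 Pa = 16.93 MPa
Total = 8.644 + 8.688 + 89.96 + 16.93 = 124.22 MPa

120 MPa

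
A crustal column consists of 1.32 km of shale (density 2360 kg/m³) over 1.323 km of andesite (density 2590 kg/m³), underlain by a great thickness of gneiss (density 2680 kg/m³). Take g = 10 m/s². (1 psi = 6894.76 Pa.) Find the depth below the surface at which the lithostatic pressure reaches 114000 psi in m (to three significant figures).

Pressure at base of upper layers: 2360×10×1320 + 2590×10×1323 = 6.542×10^7 Pa = 9488 psi
Remaining pressure to be supplied by gneiss: 7.860×10^8 − 6.542×10^7 = 7.206×10^8 Pa
Additional depth in gneiss = 7.206×10^8 Pa / (2680 kg/m³ × 10 m/s²) = 26887 m
Total depth = 2643 m + 26887 m = 29530 m

29500 m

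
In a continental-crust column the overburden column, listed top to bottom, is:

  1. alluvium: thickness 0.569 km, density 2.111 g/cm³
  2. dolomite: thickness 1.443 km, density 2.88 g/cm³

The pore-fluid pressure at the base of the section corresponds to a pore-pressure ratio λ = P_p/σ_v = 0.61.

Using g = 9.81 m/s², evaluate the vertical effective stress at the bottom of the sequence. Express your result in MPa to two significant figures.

20 MPa

Overburden (lithostatic) stress σ_v:
alluvium: 2111 kg/m³ × 9.81 m/s² × 569 m = 1.178×10^7 Pa = 11.78 MPa
dolomite: 2880 kg/m³ × 9.81 m/s² × 1443 m = 4.077×10^7 Pa = 40.77 MPa
Total = 11.78 + 40.77 = 52.552 MPa
Pore pressure P_p = λ·σ_v = 0.61 × 52.55 MPa = 32.06 MPa
Effective stress σ' = σ_v − P_p = 52.55 − 32.06 = 20.495 MPa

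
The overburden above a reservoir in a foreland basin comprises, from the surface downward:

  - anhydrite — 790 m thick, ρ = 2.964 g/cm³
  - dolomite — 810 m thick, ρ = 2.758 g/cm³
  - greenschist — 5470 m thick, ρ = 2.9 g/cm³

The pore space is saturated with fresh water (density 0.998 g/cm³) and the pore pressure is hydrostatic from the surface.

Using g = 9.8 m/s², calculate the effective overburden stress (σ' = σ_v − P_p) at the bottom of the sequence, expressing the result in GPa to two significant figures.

Overburden (lithostatic) stress σ_v:
anhydrite: 2964 kg/m³ × 9.8 m/s² × 790 m = 2.295×10^7 Pa = 22.95 MPa
dolomite: 2758 kg/m³ × 9.8 m/s² × 810 m = 2.189×10^7 Pa = 21.89 MPa
greenschist: 2900 kg/m³ × 9.8 m/s² × 5470 m = 1.555×10^8 Pa = 155.5 MPa
Total = 22.95 + 21.89 + 155.5 = 200.30 MPa
Pore pressure P_p = 998 kg/m³ × 9.8 m/s² × 7070 m = 6.915×10^7 Pa = 69.15 MPa
Effective stress σ' = σ_v − P_p = 200.3 − 69.15 = 131.15 MPa = 0.13115 GPa

0.13 GPa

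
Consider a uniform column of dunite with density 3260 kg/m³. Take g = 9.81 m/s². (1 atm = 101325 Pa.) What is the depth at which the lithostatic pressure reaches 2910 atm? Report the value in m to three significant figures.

9220 m

h = P/(ρg) = 2910 atm / (3260 kg/m³ × 9.81 m/s²) = 2.949×10^8 Pa / 31981 Pa/m = 9219.8 m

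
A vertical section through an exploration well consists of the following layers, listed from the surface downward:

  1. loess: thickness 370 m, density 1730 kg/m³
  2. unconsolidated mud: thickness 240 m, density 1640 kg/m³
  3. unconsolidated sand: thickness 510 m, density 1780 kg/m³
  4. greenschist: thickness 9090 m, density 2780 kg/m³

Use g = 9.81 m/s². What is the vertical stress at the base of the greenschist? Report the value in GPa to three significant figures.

0.267 GPa

loess: 1730 kg/m³ × 9.81 m/s² × 370 m = 6.279×10^6 Pa = 6.279×10^-3 GPa
unconsolidated mud: 1640 kg/m³ × 9.81 m/s² × 240 m = 3.861×10^6 Pa = 3.861×10^-3 GPa
unconsolidated sand: 1780 kg/m³ × 9.81 m/s² × 510 m = 8.906×10^6 Pa = 8.906×10^-3 GPa
greenschist: 2780 kg/m³ × 9.81 m/s² × 9090 m = 2.479×10^8 Pa = 0.2479 GPa
Total = 6.279×10^-3 + 3.861×10^-3 + 8.906×10^-3 + 0.2479 = 0.26695 GPa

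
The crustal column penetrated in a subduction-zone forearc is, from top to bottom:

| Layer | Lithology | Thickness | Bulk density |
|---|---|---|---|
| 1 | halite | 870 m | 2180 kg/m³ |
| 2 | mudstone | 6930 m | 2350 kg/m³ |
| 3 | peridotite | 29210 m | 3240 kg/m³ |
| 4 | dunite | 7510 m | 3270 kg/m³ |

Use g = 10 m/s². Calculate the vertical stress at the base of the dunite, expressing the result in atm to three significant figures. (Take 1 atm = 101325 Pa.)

13600 atm

halite: 2180 kg/m³ × 10 m/s² × 870 m = 1.897×10^7 Pa = 187.2 atm
mudstone: 2350 kg/m³ × 10 m/s² × 6930 m = 1.629×10^8 Pa = 1607 atm
peridotite: 3240 kg/m³ × 10 m/s² × 29210 m = 9.464×10^8 Pa = 9340 atm
dunite: 3270 kg/m³ × 10 m/s² × 7510 m = 2.456×10^8 Pa = 2424 atm
Total = 187.2 + 1607 + 9340 + 2424 = 13558 atm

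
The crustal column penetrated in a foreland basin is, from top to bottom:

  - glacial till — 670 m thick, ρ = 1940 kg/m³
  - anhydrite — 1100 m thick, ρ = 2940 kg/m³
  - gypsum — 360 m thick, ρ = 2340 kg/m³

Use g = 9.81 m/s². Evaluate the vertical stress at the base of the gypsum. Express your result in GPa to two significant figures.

glacial till: 1940 kg/m³ × 9.81 m/s² × 670 m = 1.275×10^7 Pa = 0.01275 GPa
anhydrite: 2940 kg/m³ × 9.81 m/s² × 1100 m = 3.173×10^7 Pa = 0.03173 GPa
gypsum: 2340 kg/m³ × 9.81 m/s² × 360 m = 8.264×10^6 Pa = 8.264×10^-3 GPa
Total = 0.01275 + 0.03173 + 8.264×10^-3 = 0.052741 GPa

0.053 GPa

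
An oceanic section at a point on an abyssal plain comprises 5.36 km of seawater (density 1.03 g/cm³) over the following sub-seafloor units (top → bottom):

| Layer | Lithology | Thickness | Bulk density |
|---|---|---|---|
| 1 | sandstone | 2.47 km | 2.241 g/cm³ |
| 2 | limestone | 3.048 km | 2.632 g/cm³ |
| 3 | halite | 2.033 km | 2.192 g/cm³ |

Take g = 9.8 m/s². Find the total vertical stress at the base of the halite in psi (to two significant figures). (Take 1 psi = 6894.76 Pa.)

33000 psi

seawater: 1030 kg/m³ × 9.8 m/s² × 5360 m = 5.410×10^7 Pa = 7847 psi
sandstone: 2241 kg/m³ × 9.8 m/s² × 2470 m = 5.425×10^7 Pa = 7868 psi
limestone: 2632 kg/m³ × 9.8 m/s² × 3048 m = 7.862×10^7 Pa = 11403 psi
halite: 2192 kg/m³ × 9.8 m/s² × 2033 m = 4.367×10^7 Pa = 6334 psi
Total = 7847 + 7868 + 11403 + 6334 = 33452 psi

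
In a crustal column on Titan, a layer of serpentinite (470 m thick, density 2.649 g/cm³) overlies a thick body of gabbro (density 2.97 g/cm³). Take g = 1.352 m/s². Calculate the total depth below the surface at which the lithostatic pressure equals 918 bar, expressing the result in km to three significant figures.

22.9 km

Pressure at base of upper layers: 2649×1.352×470 = 1.683×10^6 Pa = 16.83 bar
Remaining pressure to be supplied by gabbro: 9.180×10^7 − 1.683×10^6 = 9.012×10^7 Pa
Additional depth in gabbro = 9.012×10^7 Pa / (2970 kg/m³ × 1.352 m/s²) = 22443 m
Total depth = 470 m + 22443 m = 22913 m
= 22.913 km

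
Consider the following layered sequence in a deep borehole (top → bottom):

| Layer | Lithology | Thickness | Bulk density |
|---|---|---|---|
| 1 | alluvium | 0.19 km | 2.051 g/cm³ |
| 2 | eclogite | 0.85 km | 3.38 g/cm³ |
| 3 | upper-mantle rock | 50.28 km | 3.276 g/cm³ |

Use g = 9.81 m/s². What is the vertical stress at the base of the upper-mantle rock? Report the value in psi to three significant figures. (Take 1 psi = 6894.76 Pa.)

alluvium: 2051 kg/m³ × 9.81 m/s² × 190 m = 3.823×10^6 Pa = 554.5 psi
eclogite: 3380 kg/m³ × 9.81 m/s² × 850 m = 2.818×10^7 Pa = 4088 psi
upper-mantle rock: 3276 kg/m³ × 9.81 m/s² × 50280 m = 1.616×10^9 Pa = 2.344×10^5 psi
Total = 554.5 + 4088 + 2.344×10^5 = 2.3901×10^5 psi

239000 psi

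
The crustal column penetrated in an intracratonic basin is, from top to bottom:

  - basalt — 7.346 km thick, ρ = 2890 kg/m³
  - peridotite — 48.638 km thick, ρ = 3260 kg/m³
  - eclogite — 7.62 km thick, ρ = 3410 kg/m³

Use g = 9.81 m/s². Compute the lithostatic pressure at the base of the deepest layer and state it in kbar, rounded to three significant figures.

20.2 kbar

basalt: 2890 kg/m³ × 9.81 m/s² × 7346 m = 2.083×10^8 Pa = 2.083 kbar
peridotite: 3260 kg/m³ × 9.81 m/s² × 48638 m = 1.555×10^9 Pa = 15.55 kbar
eclogite: 3410 kg/m³ × 9.81 m/s² × 7620 m = 2.549×10^8 Pa = 2.549 kbar
Total = 2.083 + 15.55 + 2.549 = 20.186 kbar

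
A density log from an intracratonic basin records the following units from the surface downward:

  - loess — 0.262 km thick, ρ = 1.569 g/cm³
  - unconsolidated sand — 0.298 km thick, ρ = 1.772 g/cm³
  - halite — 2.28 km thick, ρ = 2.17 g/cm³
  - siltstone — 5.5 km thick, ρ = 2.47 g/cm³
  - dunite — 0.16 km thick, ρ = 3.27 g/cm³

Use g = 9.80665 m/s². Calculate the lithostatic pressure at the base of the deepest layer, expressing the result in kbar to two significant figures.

2.0 kbar

loess: 1569 kg/m³ × 9.80665 m/s² × 262 m = 4.031×10^6 Pa = 0.04031 kbar
unconsolidated sand: 1772 kg/m³ × 9.80665 m/s² × 298 m = 5.178×10^6 Pa = 0.05178 kbar
halite: 2170 kg/m³ × 9.80665 m/s² × 2280 m = 4.852×10^7 Pa = 0.4852 kbar
siltstone: 2470 kg/m³ × 9.80665 m/s² × 5500 m = 1.332×10^8 Pa = 1.332 kbar
dunite: 3270 kg/m³ × 9.80665 m/s² × 160 m = 5.131×10^6 Pa = 0.05131 kbar
Total = 0.04031 + 0.05178 + 0.4852 + 1.332 + 0.05131 = 1.9608 kbar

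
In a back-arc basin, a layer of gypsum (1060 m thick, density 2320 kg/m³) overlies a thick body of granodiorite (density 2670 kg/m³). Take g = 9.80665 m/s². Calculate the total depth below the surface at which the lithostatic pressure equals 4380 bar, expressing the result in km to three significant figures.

Pressure at base of upper layers: 2320×9.80665×1060 = 2.412×10^7 Pa = 241.2 bar
Remaining pressure to be supplied by granodiorite: 4.380×10^8 − 2.412×10^7 = 4.139×10^8 Pa
Additional depth in granodiorite = 4.139×10^8 Pa / (2670 kg/m³ × 9.80665 m/s²) = 15807 m
Total depth = 1060 m + 15807 m = 16867 m
= 16.867 km

16.9 km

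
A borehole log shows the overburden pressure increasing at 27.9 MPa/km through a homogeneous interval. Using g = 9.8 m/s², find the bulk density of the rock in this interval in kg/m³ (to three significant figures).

2850 kg/m³

ρ = (dP/dz)/g = 27.9 MPa/km / 9.8 m/s² = 27900 Pa/m / 9.8 m/s² = 2846.9 kg/m³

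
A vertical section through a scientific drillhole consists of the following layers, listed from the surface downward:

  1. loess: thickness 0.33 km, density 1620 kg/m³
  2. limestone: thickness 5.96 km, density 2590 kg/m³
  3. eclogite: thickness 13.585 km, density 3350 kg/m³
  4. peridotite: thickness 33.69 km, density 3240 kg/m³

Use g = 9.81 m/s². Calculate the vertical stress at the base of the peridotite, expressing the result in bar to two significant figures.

loess: 1620 kg/m³ × 9.81 m/s² × 330 m = 5.244×10^6 Pa = 52.44 bar
limestone: 2590 kg/m³ × 9.81 m/s² × 5960 m = 1.514×10^8 Pa = 1514 bar
eclogite: 3350 kg/m³ × 9.81 m/s² × 13585 m = 4.465×10^8 Pa = 4465 bar
peridotite: 3240 kg/m³ × 9.81 m/s² × 33690 m = 1.071×10^9 Pa = 10708 bar
Total = 52.44 + 1514 + 4465 + 10708 = 16739 bar

17000 bar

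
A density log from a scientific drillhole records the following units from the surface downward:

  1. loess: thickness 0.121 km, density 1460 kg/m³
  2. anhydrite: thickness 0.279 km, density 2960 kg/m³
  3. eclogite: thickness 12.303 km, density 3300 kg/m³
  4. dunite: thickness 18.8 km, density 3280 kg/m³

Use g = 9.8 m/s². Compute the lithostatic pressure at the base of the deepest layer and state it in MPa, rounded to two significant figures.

1000 MPa

loess: 1460 kg/m³ × 9.8 m/s² × 121 m = 1.731×10^6 Pa = 1.731 MPa
anhydrite: 2960 kg/m³ × 9.8 m/s² × 279 m = 8.093×10^6 Pa = 8.093 MPa
eclogite: 3300 kg/m³ × 9.8 m/s² × 12303 m = 3.979×10^8 Pa = 397.9 MPa
dunite: 3280 kg/m³ × 9.8 m/s² × 18800 m = 6.043×10^8 Pa = 604.3 MPa
Total = 1.731 + 8.093 + 397.9 + 604.3 = 1012.0 MPa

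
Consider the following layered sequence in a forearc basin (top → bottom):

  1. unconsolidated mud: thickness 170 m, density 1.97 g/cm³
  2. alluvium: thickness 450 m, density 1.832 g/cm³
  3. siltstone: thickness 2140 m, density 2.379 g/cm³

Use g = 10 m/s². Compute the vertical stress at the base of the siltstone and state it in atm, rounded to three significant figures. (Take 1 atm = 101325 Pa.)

617 atm

unconsolidated mud: 1970 kg/m³ × 10 m/s² × 170 m = 3.349×10^6 Pa = 33.05 atm
alluvium: 1832 kg/m³ × 10 m/s² × 450 m = 8.244×10^6 Pa = 81.36 atm
siltstone: 2379 kg/m³ × 10 m/s² × 2140 m = 5.091×10^7 Pa = 502.4 atm
Total = 33.05 + 81.36 + 502.4 = 616.86 atm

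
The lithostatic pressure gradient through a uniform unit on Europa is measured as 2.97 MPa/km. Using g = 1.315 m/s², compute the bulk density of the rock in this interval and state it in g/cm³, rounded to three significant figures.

ρ = (dP/dz)/g = 2.97 MPa/km / 1.315 m/s² = 2970.0 Pa/m / 1.315 m/s² = 2258.6 kg/m³
= 2.259 g/cm³

2.26 g/cm³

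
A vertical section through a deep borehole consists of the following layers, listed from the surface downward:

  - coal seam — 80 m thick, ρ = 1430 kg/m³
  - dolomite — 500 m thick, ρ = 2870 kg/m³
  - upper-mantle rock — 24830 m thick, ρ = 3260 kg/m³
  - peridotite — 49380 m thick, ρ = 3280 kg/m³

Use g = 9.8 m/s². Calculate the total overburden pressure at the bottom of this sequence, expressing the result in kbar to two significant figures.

24 kbar

coal seam: 1430 kg/m³ × 9.8 m/s² × 80 m = 1.121×10^6 Pa = 0.01121 kbar
dolomite: 2870 kg/m³ × 9.8 m/s² × 500 m = 1.406×10^7 Pa = 0.1406 kbar
upper-mantle rock: 3260 kg/m³ × 9.8 m/s² × 24830 m = 7.933×10^8 Pa = 7.933 kbar
peridotite: 3280 kg/m³ × 9.8 m/s² × 49380 m = 1.587×10^9 Pa = 15.87 kbar
Total = 0.01121 + 0.1406 + 7.933 + 15.87 = 23.957 kbar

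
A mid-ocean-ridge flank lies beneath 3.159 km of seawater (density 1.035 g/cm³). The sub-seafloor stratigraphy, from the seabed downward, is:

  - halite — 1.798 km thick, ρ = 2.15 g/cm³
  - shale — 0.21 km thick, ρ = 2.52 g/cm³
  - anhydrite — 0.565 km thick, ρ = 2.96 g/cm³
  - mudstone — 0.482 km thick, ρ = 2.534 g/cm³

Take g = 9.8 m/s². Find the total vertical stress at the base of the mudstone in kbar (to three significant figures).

seawater: 1035 kg/m³ × 9.8 m/s² × 3159 m = 3.204×10^7 Pa = 0.3204 kbar
halite: 2150 kg/m³ × 9.8 m/s² × 1798 m = 3.788×10^7 Pa = 0.3788 kbar
shale: 2520 kg/m³ × 9.8 m/s² × 210 m = 5.186×10^6 Pa = 0.05186 kbar
anhydrite: 2960 kg/m³ × 9.8 m/s² × 565 m = 1.639×10^7 Pa = 0.1639 kbar
mudstone: 2534 kg/m³ × 9.8 m/s² × 482 m = 1.197×10^7 Pa = 0.1197 kbar
Total = 0.3204 + 0.3788 + 0.05186 + 0.1639 + 0.1197 = 1.0347 kbar

1.03 kbar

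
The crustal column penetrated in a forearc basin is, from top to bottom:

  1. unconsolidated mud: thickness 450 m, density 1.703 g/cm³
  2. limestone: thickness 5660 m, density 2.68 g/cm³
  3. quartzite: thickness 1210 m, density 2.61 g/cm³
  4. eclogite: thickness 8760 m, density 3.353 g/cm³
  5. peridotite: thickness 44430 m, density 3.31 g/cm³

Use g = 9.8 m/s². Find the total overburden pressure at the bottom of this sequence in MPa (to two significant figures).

unconsolidated mud: 1703 kg/m³ × 9.8 m/s² × 450 m = 7.510×10^6 Pa = 7.510 MPa
limestone: 2680 kg/m³ × 9.8 m/s² × 5660 m = 1.487×10^8 Pa = 148.7 MPa
quartzite: 2610 kg/m³ × 9.8 m/s² × 1210 m = 3.095×10^7 Pa = 30.95 MPa
eclogite: 3353 kg/m³ × 9.8 m/s² × 8760 m = 2.878×10^8 Pa = 287.8 MPa
peridotite: 3310 kg/m³ × 9.8 m/s² × 44430 m = 1.441×10^9 Pa = 1441 MPa
Total = 7.510 + 148.7 + 30.95 + 287.8 + 1441 = 1916.2 MPa

1900 MPa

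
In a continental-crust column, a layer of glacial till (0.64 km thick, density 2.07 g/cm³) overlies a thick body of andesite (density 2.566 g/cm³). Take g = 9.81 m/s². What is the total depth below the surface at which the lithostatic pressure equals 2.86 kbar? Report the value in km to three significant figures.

11.5 km

Pressure at base of upper layers: 2070×9.81×640 = 1.300×10^7 Pa = 0.1300 kbar
Remaining pressure to be supplied by andesite: 2.860×10^8 − 1.300×10^7 = 2.730×10^8 Pa
Additional depth in andesite = 2.730×10^8 Pa / (2566 kg/m³ × 9.81 m/s²) = 10845 m
Total depth = 640 m + 10845 m = 11485 m
= 11.485 km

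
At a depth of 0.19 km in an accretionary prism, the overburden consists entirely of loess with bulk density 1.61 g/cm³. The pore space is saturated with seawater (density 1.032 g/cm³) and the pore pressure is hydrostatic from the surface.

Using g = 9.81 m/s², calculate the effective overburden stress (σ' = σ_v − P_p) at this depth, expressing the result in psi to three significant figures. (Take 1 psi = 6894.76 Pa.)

156 psi

Overburden (lithostatic) stress σ_v:
loess: 1610 kg/m³ × 9.81 m/s² × 190 m = 3.001×10^6 Pa = 3.001 MPa
Pore pressure P_p = 1032 kg/m³ × 9.81 m/s² × 190 m = 1.924×10^6 Pa = 1.924 MPa
Effective stress σ' = σ_v − P_p = 3.001 − 1.924 = 1.0773 MPa = 156.25 psi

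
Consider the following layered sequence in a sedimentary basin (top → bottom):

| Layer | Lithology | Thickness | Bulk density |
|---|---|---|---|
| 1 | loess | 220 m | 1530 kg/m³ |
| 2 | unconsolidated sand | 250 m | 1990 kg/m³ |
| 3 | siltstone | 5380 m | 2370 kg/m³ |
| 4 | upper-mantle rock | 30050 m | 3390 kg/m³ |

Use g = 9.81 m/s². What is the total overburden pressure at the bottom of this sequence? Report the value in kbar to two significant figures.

loess: 1530 kg/m³ × 9.81 m/s² × 220 m = 3.302×10^6 Pa = 0.03302 kbar
unconsolidated sand: 1990 kg/m³ × 9.81 m/s² × 250 m = 4.880×10^6 Pa = 0.04880 kbar
siltstone: 2370 kg/m³ × 9.81 m/s² × 5380 m = 1.251×10^8 Pa = 1.251 kbar
upper-mantle rock: 3390 kg/m³ × 9.81 m/s² × 30050 m = 9.993×10^8 Pa = 9.993 kbar
Total = 0.03302 + 0.04880 + 1.251 + 9.993 = 11.326 kbar

11 kbar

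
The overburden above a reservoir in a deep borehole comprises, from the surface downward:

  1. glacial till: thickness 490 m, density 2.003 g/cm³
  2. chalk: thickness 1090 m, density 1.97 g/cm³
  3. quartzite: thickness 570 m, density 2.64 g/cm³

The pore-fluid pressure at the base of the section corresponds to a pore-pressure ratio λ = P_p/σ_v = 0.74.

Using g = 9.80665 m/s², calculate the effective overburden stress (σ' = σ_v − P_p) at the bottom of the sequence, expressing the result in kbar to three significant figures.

0.118 kbar

Overburden (lithostatic) stress σ_v:
glacial till: 2003 kg/m³ × 9.80665 m/s² × 490 m = 9.625×10^6 Pa = 9.625 MPa
chalk: 1970 kg/m³ × 9.80665 m/s² × 1090 m = 2.106×10^7 Pa = 21.06 MPa
quartzite: 2640 kg/m³ × 9.80665 m/s² × 570 m = 1.476×10^7 Pa = 14.76 MPa
Total = 9.625 + 21.06 + 14.76 = 45.440 MPa
Pore pressure P_p = λ·σ_v = 0.74 × 45.44 MPa = 33.63 MPa
Effective stress σ' = σ_v − P_p = 45.44 − 33.63 = 11.814 MPa = 0.11814 kbar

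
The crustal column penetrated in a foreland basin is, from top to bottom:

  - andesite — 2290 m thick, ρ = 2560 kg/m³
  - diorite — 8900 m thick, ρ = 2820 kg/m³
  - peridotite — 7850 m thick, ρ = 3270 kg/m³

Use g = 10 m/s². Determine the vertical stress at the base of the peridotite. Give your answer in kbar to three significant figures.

5.66 kbar

andesite: 2560 kg/m³ × 10 m/s² × 2290 m = 5.862×10^7 Pa = 0.5862 kbar
diorite: 2820 kg/m³ × 10 m/s² × 8900 m = 2.510×10^8 Pa = 2.510 kbar
peridotite: 3270 kg/m³ × 10 m/s² × 7850 m = 2.567×10^8 Pa = 2.567 kbar
Total = 0.5862 + 2.510 + 2.567 = 5.6630 kbar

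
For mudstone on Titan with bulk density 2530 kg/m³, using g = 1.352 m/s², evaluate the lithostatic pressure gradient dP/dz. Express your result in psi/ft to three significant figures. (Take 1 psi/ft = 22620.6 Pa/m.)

0.151 psi/ft

dP/dz = ρg = 2530 kg/m³ × 1.352 m/s² = 3420.6 Pa/m
= 3420.6 Pa/m × (1 psi/ft / 22621 Pa/m) = 0.15121 psi/ft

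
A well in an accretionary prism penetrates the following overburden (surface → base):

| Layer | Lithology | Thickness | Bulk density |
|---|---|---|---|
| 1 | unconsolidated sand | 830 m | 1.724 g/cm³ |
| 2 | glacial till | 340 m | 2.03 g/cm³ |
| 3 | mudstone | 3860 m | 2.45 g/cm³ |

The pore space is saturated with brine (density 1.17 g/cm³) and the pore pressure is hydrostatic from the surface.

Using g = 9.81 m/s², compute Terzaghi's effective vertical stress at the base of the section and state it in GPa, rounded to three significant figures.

Overburden (lithostatic) stress σ_v:
unconsolidated sand: 1724 kg/m³ × 9.81 m/s² × 830 m = 1.404×10^7 Pa = 14.04 MPa
glacial till: 2030 kg/m³ × 9.81 m/s² × 340 m = 6.771×10^6 Pa = 6.771 MPa
mudstone: 2450 kg/m³ × 9.81 m/s² × 3860 m = 9.277×10^7 Pa = 92.77 MPa
Total = 14.04 + 6.771 + 92.77 = 113.58 MPa
Pore pressure P_p = 1170 kg/m³ × 9.81 m/s² × 5030 m = 5.773×10^7 Pa = 57.73 MPa
Effective stress σ' = σ_v − P_p = 113.6 − 57.73 = 55.849 MPa = 0.055849 GPa

0.0558 GPa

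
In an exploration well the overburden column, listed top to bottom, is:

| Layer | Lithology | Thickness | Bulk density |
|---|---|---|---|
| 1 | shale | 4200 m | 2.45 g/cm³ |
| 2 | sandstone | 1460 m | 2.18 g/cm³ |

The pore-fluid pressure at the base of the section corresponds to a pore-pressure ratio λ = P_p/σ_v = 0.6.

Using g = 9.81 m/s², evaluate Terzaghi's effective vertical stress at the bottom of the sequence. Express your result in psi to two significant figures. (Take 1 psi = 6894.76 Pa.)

7700 psi

Overburden (lithostatic) stress σ_v:
shale: 2450 kg/m³ × 9.81 m/s² × 4200 m = 1.009×10^8 Pa = 100.9 MPa
sandstone: 2180 kg/m³ × 9.81 m/s² × 1460 m = 3.122×10^7 Pa = 31.22 MPa
Total = 100.9 + 31.22 = 132.17 MPa
Pore pressure P_p = λ·σ_v = 0.6 × 132.2 MPa = 79.30 MPa
Effective stress σ' = σ_v − P_p = 132.2 − 79.30 = 52.867 MPa = 7667.7 psi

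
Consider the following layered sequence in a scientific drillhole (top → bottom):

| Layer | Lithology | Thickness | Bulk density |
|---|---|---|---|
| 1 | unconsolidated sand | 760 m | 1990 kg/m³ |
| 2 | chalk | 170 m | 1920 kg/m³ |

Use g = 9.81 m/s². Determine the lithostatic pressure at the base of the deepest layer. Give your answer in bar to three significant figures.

unconsolidated sand: 1990 kg/m³ × 9.81 m/s² × 760 m = 1.484×10^7 Pa = 148.4 bar
chalk: 1920 kg/m³ × 9.81 m/s² × 170 m = 3.202×10^6 Pa = 32.02 bar
Total = 148.4 + 32.02 = 180.39 bar

180 bar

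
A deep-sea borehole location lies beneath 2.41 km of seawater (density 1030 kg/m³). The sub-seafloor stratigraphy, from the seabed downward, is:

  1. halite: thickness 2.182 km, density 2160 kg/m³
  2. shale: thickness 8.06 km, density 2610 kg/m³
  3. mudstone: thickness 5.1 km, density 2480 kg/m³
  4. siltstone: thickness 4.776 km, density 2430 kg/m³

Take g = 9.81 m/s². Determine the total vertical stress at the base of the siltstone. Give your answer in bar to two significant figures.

seawater: 1030 kg/m³ × 9.81 m/s² × 2410 m = 2.435×10^7 Pa = 243.5 bar
halite: 2160 kg/m³ × 9.81 m/s² × 2182 m = 4.624×10^7 Pa = 462.4 bar
shale: 2610 kg/m³ × 9.81 m/s² × 8060 m = 2.064×10^8 Pa = 2064 bar
mudstone: 2480 kg/m³ × 9.81 m/s² × 5100 m = 1.241×10^8 Pa = 1241 bar
siltstone: 2430 kg/m³ × 9.81 m/s² × 4776 m = 1.139×10^8 Pa = 1139 bar
Total = 243.5 + 462.4 + 2064 + 1241 + 1139 = 5148.8 bar

5100 bar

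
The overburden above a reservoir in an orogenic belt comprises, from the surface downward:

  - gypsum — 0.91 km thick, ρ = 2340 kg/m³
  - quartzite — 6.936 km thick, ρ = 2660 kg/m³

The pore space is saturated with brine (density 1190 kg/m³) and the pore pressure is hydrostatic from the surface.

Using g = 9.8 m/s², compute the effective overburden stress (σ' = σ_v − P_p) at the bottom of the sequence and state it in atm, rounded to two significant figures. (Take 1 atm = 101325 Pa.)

Overburden (lithostatic) stress σ_v:
gypsum: 2340 kg/m³ × 9.8 m/s² × 910 m = 2.087×10^7 Pa = 20.87 MPa
quartzite: 2660 kg/m³ × 9.8 m/s² × 6936 m = 1.808×10^8 Pa = 180.8 MPa
Total = 20.87 + 180.8 = 201.68 MPa
Pore pressure P_p = 1190 kg/m³ × 9.8 m/s² × 7846 m = 9.150×10^7 Pa = 91.50 MPa
Effective stress σ' = σ_v − P_p = 201.7 − 91.50 = 110.18 MPa = 1087.3 atm

1100 atm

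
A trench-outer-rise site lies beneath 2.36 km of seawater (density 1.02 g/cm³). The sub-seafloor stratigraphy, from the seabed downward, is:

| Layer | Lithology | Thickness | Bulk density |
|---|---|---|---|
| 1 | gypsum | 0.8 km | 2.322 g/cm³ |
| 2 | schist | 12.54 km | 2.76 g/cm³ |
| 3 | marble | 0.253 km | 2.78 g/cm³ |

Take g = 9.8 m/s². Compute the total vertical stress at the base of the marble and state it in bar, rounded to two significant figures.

3900 bar

seawater: 1020 kg/m³ × 9.8 m/s² × 2360 m = 2.359×10^7 Pa = 235.9 bar
gypsum: 2322 kg/m³ × 9.8 m/s² × 800 m = 1.820×10^7 Pa = 182.0 bar
schist: 2760 kg/m³ × 9.8 m/s² × 12540 m = 3.392×10^8 Pa = 3392 bar
marble: 2780 kg/m³ × 9.8 m/s² × 253 m = 6.893×10^6 Pa = 68.93 bar
Total = 235.9 + 182.0 + 3392 + 68.93 = 3878.7 bar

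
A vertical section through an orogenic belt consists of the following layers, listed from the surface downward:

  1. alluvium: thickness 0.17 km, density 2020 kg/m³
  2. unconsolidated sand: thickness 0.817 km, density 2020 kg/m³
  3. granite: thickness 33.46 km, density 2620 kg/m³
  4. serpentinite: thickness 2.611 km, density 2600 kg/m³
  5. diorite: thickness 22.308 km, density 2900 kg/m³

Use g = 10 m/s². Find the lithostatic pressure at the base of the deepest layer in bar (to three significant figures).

16100 bar

alluvium: 2020 kg/m³ × 10 m/s² × 170 m = 3.434×10^6 Pa = 34.34 bar
unconsolidated sand: 2020 kg/m³ × 10 m/s² × 817 m = 1.650×10^7 Pa = 165.0 bar
granite: 2620 kg/m³ × 10 m/s² × 33460 m = 8.767×10^8 Pa = 8767 bar
serpentinite: 2600 kg/m³ × 10 m/s² × 2611 m = 6.789×10^7 Pa = 678.9 bar
diorite: 2900 kg/m³ × 10 m/s² × 22308 m = 6.469×10^8 Pa = 6469 bar
Total = 34.34 + 165.0 + 8767 + 678.9 + 6469 = 16114 bar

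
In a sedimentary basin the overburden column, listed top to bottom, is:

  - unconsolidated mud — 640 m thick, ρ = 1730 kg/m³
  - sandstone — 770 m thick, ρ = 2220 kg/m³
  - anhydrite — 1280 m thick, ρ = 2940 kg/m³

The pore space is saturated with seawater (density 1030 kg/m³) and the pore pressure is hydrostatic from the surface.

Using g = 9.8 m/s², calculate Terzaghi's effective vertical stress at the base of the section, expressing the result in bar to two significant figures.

Overburden (lithostatic) stress σ_v:
unconsolidated mud: 1730 kg/m³ × 9.8 m/s² × 640 m = 1.085×10^7 Pa = 10.85 MPa
sandstone: 2220 kg/m³ × 9.8 m/s² × 770 m = 1.675×10^7 Pa = 16.75 MPa
anhydrite: 2940 kg/m³ × 9.8 m/s² × 1280 m = 3.688×10^7 Pa = 36.88 MPa
Total = 10.85 + 16.75 + 36.88 = 64.482 MPa
Pore pressure P_p = 1030 kg/m³ × 9.8 m/s² × 2690 m = 2.715×10^7 Pa = 27.15 MPa
Effective stress σ' = σ_v − P_p = 64.48 − 27.15 = 37.329 MPa = 373.29 bar

370 bar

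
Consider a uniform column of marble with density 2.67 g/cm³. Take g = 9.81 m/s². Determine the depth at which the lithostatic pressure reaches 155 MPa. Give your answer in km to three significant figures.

5.92 km

h = P/(ρg) = 155 MPa / (2670 kg/m³ × 9.81 m/s²) = 1.550×10^8 Pa / 26193 Pa/m = 5917.7 m
= 5.9177 km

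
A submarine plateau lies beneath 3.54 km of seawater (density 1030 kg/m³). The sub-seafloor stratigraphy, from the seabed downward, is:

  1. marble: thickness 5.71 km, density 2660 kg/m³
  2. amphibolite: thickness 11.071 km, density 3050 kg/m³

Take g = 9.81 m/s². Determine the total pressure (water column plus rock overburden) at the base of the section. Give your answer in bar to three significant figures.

seawater: 1030 kg/m³ × 9.81 m/s² × 3540 m = 3.577×10^7 Pa = 357.7 bar
marble: 2660 kg/m³ × 9.81 m/s² × 5710 m = 1.490×10^8 Pa = 1490 bar
amphibolite: 3050 kg/m³ × 9.81 m/s² × 11071 m = 3.312×10^8 Pa = 3312 bar
Total = 357.7 + 1490 + 3312 = 5160.2 bar

5160 bar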